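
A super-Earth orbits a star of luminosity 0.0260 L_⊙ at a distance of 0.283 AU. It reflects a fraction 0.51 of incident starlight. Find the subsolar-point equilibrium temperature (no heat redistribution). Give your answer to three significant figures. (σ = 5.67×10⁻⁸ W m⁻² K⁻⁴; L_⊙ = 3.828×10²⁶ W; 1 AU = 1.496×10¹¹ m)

T_ss ≈ 249 K

d = 0.283 AU = 4.23×10¹⁰ m.
L = 0.0260 × 3.828×10²⁶ = 9.95×10²⁴ W.
Flux: S = L/(4πd²) = 9.95×10²⁴/(4π×(4.23×10¹⁰)²) = 442 W m⁻².
At the subsolar point the surface absorbs S(1−A) and emits σT⁴ per unit area — no factor of 4, since only the local patch is in balance.
T = [442 × 0.49 / 5.67×10⁻⁸]^(1/4) = (3.82×10⁹)^(1/4) = 249 K.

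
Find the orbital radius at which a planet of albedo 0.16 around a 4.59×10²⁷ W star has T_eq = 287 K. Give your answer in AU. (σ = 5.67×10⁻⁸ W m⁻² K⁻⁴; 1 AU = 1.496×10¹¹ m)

d ≈ 2.98 AU

From T_eq⁴ = L(1−A)/(16πσd²): d = √[L(1−A)/(16πσT_eq⁴)].
d = √[4.59×10²⁷ × 0.84 / (16π × 5.67×10⁻⁸ × (287)⁴)] = 4.47×10¹¹ m = 2.98 AU.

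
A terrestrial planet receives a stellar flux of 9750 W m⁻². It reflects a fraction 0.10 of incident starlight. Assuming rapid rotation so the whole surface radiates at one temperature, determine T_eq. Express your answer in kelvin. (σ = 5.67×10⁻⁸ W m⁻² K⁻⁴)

Energy balance: absorbed = emitted ⇒ πR²·S(1−A) = 4πR²·σT_eq⁴, so T_eq⁴ = S(1−A)/(4σ).
T_eq = [9750 × 0.90 / (4 × 5.67×10⁻⁸)]^(1/4) = (3.87×10¹⁰)^(1/4) = 444 K.

T_eq ≈ 444 K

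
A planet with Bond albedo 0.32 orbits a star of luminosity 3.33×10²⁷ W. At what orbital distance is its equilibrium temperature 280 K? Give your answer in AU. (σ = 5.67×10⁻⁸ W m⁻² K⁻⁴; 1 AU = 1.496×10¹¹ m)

d ≈ 2.40 AU

From T_eq⁴ = L(1−A)/(16πσd²): d = √[L(1−A)/(16πσT_eq⁴)].
d = √[3.33×10²⁷ × 0.68 / (16π × 5.67×10⁻⁸ × (280)⁴)] = 3.60×10¹¹ m = 2.40 AU.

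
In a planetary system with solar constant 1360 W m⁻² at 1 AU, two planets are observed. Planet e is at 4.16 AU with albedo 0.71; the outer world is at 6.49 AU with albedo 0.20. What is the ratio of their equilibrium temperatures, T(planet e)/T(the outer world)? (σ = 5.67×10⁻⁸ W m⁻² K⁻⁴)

T_eq = [S₀(1−A)/(4σd²)]^(1/4), so T ∝ (1−A)^(1/4) / √d.
T₁ = [1360×0.29/(4×5.67×10⁻⁸×4.16²)]^(1/4) = 100.12 K.
T₂ = [1360×0.80/(4×5.67×10⁻⁸×6.49²)]^(1/4) = 103.31 K.

T₁/T₂ ≈ 0.969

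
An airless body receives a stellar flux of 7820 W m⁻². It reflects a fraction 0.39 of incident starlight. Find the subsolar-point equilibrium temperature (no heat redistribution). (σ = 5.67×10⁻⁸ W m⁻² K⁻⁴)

At the subsolar point the surface absorbs S(1−A) and emits σT⁴ per unit area — no factor of 4, since only the local patch is in balance.
T = [7820 × 0.61 / 5.67×10⁻⁸]^(1/4) = (8.41×10¹⁰)^(1/4) = 539 K.

T_ss ≈ 539 K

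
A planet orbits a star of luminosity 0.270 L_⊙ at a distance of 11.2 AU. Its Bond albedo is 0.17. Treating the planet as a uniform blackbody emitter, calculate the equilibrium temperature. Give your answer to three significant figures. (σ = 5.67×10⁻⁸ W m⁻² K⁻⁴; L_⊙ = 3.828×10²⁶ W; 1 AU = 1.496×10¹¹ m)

d = 11.2 AU = 1.68×10¹² m.
L = 0.270 × 3.828×10²⁶ = 1.03×10²⁶ W.
Flux: S = L/(4πd²) = 1.03×10²⁶/(4π×(1.68×10¹²)²) = 2.93 W m⁻².
Energy balance: absorbed = emitted ⇒ πR²·S(1−A) = 4πR²·σT_eq⁴, so T_eq⁴ = S(1−A)/(4σ).
T_eq = [2.93 × 0.83 / (4 × 5.67×10⁻⁸)]^(1/4) = (1.07×10⁷)^(1/4) = 57.2 K.

T_eq ≈ 57.2 K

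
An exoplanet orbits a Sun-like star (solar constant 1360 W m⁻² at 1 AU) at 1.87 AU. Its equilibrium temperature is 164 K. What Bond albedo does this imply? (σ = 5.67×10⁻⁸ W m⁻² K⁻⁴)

A ≈ 0.58

Flux at 1.87 AU: S = 1360/1.87² = 389 W m⁻².
From T_eq⁴ = S(1−A)/(4σ): 1−A = 4σT_eq⁴/S.
1−A = 4 × 5.67×10⁻⁸ × (164)⁴ / 389 = 0.422.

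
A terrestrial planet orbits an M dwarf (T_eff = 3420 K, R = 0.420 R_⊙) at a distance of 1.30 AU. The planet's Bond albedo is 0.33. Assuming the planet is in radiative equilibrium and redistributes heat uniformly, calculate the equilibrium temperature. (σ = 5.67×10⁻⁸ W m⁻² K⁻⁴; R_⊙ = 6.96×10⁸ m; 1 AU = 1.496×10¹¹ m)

R_⋆ = 0.420 × 6.96×10⁸ = 2.92×10⁸ m.
d = 1.30 AU = 1.94×10¹¹ m.
L = 4πR_⋆²σT_⋆⁴ = 4π(2.92×10⁸)² × 5.67×10⁻⁸ × (3420)⁴ = 8.33×10²⁴ W.
S = L/(4πd²) = 17.5 W m⁻².
Energy balance: absorbed = emitted ⇒ πR²·S(1−A) = 4πR²·σT_eq⁴, so T_eq⁴ = S(1−A)/(4σ).
T_eq = [17.5 × 0.67 / (4 × 5.67×10⁻⁸)]^(1/4) = (5.18×10⁷)^(1/4) = 84.8 K.

T_eq ≈ 84.8 K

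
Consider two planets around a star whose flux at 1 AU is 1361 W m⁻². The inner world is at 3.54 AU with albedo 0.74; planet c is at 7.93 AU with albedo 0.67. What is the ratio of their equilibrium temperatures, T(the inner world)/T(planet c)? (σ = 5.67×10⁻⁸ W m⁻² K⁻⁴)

T_eq = [S₀(1−A)/(4σd²)]^(1/4), so T ∝ (1−A)^(1/4) / √d.
T₁ = [1361×0.26/(4×5.67×10⁻⁸×3.54²)]^(1/4) = 105.63 K.
T₂ = [1361×0.33/(4×5.67×10⁻⁸×7.93²)]^(1/4) = 74.91 K.

T₁/T₂ ≈ 1.410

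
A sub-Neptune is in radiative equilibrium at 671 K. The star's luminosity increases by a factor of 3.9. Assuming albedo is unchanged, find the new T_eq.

T_eq ∝ L^(1/4) · d^(−1/2).
T′ = 671 × 3.9^(1/4) = 943 K.

T_eq ≈ 943 K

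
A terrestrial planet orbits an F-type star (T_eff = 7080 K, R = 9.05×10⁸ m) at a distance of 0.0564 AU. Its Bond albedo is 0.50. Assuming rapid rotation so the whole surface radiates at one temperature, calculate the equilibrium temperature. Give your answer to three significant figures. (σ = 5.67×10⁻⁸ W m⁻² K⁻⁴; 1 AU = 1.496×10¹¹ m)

T_eq ≈ 1380 K

d = 0.0564 AU = 8.44×10⁹ m.
L = 4πR_⋆²σT_⋆⁴ = 4π(9.05×10⁸)² × 5.67×10⁻⁸ × (7080)⁴ = 1.47×10²⁷ W.
S = L/(4πd²) = 1.64×10⁶ W m⁻².
Energy balance: absorbed = emitted ⇒ πR²·S(1−A) = 4πR²·σT_eq⁴, so T_eq⁴ = S(1−A)/(4σ).
T_eq = [1.64×10⁶ × 0.50 / (4 × 5.67×10⁻⁸)]^(1/4) = (3.61×10¹²)^(1/4) = 1380 K.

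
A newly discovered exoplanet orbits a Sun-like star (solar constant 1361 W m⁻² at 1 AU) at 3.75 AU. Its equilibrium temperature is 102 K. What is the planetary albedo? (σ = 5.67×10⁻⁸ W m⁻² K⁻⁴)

Flux at 3.75 AU: S = 1361/3.75² = 96.8 W m⁻².
From T_eq⁴ = S(1−A)/(4σ): 1−A = 4σT_eq⁴/S.
1−A = 4 × 5.67×10⁻⁸ × (102)⁴ / 96.8 = 0.254.

A ≈ 0.75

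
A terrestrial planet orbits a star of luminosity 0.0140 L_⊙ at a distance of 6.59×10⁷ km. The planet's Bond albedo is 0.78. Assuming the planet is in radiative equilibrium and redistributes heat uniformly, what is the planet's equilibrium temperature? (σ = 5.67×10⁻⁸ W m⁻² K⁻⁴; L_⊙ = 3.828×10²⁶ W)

d = 6.59×10⁷ km = 6.59×10¹⁰ m.
L = 0.0140 × 3.828×10²⁶ = 5.36×10²⁴ W.
Flux: S = L/(4πd²) = 5.36×10²⁴/(4π×(6.59×10¹⁰)²) = 98.2 W m⁻².
Energy balance: absorbed = emitted ⇒ πR²·S(1−A) = 4πR²·σT_eq⁴, so T_eq⁴ = S(1−A)/(4σ).
T_eq = [98.2 × 0.22 / (4 × 5.67×10⁻⁸)]^(1/4) = (9.53×10⁷)^(1/4) = 98.8 K.

T_eq ≈ 98.8 K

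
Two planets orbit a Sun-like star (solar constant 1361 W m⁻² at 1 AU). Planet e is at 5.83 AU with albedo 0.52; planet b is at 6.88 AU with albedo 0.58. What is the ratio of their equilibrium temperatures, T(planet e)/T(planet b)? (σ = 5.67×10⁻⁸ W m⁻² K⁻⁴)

T_eq = [S₀(1−A)/(4σd²)]^(1/4), so T ∝ (1−A)^(1/4) / √d.
T₁ = [1361×0.48/(4×5.67×10⁻⁸×5.83²)]^(1/4) = 95.95 K.
T₂ = [1361×0.42/(4×5.67×10⁻⁸×6.88²)]^(1/4) = 85.42 K.

T₁/T₂ ≈ 1.123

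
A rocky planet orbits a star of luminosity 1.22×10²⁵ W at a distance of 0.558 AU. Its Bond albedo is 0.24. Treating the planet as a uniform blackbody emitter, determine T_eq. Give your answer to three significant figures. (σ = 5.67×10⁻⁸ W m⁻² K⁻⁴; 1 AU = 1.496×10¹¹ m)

T_eq ≈ 147 K

d = 0.558 AU = 8.35×10¹⁰ m.
Flux: S = L/(4πd²) = 1.22×10²⁵/(4π×(8.35×10¹⁰)²) = 139 W m⁻².
Energy balance: absorbed = emitted ⇒ πR²·S(1−A) = 4πR²·σT_eq⁴, so T_eq⁴ = S(1−A)/(4σ).
T_eq = [139 × 0.76 / (4 × 5.67×10⁻⁸)]^(1/4) = (4.67×10⁸)^(1/4) = 147 K.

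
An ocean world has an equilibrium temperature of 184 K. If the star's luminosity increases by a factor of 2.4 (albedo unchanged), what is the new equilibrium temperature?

T_eq ∝ L^(1/4) · d^(−1/2).
T′ = 184 × 2.4^(1/4) = 229 K.

T_eq ≈ 229 K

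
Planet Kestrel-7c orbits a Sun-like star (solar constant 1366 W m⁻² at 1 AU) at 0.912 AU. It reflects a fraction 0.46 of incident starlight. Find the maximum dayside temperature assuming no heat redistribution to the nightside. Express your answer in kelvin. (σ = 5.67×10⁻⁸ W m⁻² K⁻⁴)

T_ss ≈ 354 K

Flux at 0.912 AU: S = 1366/0.912² = 1640 W m⁻².
With no redistribution each surface element balances locally: S(1−A) = σT⁴.
T = [1640 × 0.54 / 5.67×10⁻⁸]^(1/4) = (1.56×10¹⁰)^(1/4) = 354 K.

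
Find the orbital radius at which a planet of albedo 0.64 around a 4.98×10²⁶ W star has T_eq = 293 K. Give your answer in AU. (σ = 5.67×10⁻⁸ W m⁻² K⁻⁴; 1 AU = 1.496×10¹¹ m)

d ≈ 0.618 AU

From T_eq⁴ = L(1−A)/(16πσd²): d = √[L(1−A)/(16πσT_eq⁴)].
d = √[4.98×10²⁶ × 0.36 / (16π × 5.67×10⁻⁸ × (293)⁴)] = 9.24×10¹⁰ m = 0.618 AU.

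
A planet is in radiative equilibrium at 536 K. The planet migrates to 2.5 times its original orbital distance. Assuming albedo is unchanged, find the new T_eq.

T_eq ∝ L^(1/4) · d^(−1/2).
T′ = 536 / 2.5^(1/2) = 339 K.

T_eq ≈ 339 K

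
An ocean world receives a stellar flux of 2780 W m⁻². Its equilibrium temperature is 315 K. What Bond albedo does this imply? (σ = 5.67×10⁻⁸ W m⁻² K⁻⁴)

A ≈ 0.20

From T_eq⁴ = S(1−A)/(4σ): 1−A = 4σT_eq⁴/S.
1−A = 4 × 5.67×10⁻⁸ × (315)⁴ / 2780 = 0.803.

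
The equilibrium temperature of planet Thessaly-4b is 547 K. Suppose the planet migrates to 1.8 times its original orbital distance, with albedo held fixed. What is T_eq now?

T_eq ∝ L^(1/4) · d^(−1/2).
T′ = 547 / 1.8^(1/2) = 408 K.

T_eq ≈ 408 K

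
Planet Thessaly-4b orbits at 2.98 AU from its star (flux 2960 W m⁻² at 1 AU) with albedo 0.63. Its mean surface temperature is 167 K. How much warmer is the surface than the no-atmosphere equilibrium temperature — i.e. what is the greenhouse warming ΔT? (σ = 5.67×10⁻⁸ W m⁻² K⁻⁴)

S = 2960/2.98² = 333.3 W m⁻².
T_eq = [S(1−A)/(4σ)]^(1/4) = [333.3×0.37/(4×5.67×10⁻⁸)]^(1/4) = 152.7 K.
ΔT = T_surf − T_eq = 167 − 152.7.

ΔT ≈ 14.3 K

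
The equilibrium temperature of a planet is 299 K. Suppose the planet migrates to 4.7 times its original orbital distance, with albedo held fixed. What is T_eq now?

T_eq ∝ L^(1/4) · d^(−1/2).
T′ = 299 / 4.7^(1/2) = 138 K.

T_eq ≈ 138 K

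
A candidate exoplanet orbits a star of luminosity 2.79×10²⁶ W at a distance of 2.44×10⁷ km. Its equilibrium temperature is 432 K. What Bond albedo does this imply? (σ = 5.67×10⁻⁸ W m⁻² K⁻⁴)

A ≈ 0.79

d = 2.44×10⁷ km = 2.44×10¹⁰ m.
Flux: S = L/(4πd²) = 2.79×10²⁶/(4π×(2.44×10¹⁰)²) = 3.73×10⁴ W m⁻².
From T_eq⁴ = S(1−A)/(4σ): 1−A = 4σT_eq⁴/S.
1−A = 4 × 5.67×10⁻⁸ × (432)⁴ / 3.73×10⁴ = 0.212.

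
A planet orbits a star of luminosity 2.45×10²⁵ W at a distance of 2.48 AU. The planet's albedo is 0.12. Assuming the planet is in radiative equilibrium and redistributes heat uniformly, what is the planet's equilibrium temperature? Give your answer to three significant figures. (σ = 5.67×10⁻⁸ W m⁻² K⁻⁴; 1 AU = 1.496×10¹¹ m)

d = 2.48 AU = 3.71×10¹¹ m.
Flux: S = L/(4πd²) = 2.45×10²⁵/(4π×(3.71×10¹¹)²) = 14.2 W m⁻².
Energy balance: absorbed = emitted ⇒ πR²·S(1−A) = 4πR²·σT_eq⁴, so T_eq⁴ = S(1−A)/(4σ).
T_eq = [14.2 × 0.88 / (4 × 5.67×10⁻⁸)]^(1/4) = (5.50×10⁷)^(1/4) = 86.1 K.

T_eq ≈ 86.1 K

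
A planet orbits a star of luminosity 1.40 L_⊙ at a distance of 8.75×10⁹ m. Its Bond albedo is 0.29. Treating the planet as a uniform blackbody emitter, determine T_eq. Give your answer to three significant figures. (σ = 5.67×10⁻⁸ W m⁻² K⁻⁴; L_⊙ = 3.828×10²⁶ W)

L = 1.40 × 3.828×10²⁶ = 5.36×10²⁶ W.
Flux: S = L/(4πd²) = 5.36×10²⁶/(4π×(8.75×10⁹)²) = 5.57×10⁵ W m⁻².
Energy balance: absorbed = emitted ⇒ πR²·S(1−A) = 4πR²·σT_eq⁴, so T_eq⁴ = S(1−A)/(4σ).
T_eq = [5.57×10⁵ × 0.71 / (4 × 5.67×10⁻⁸)]^(1/4) = (1.74×10¹²)^(1/4) = 1150 K.

T_eq ≈ 1150 K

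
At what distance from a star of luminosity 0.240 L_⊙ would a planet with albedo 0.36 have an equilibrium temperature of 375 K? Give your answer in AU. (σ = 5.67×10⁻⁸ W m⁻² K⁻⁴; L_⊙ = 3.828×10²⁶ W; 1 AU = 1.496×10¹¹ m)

L = 0.240 × 3.828×10²⁶ = 9.19×10²⁵ W.
From T_eq⁴ = L(1−A)/(16πσd²): d = √[L(1−A)/(16πσT_eq⁴)].
d = √[9.19×10²⁵ × 0.64 / (16π × 5.67×10⁻⁸ × (375)⁴)] = 3.23×10¹⁰ m = 0.216 AU.

d ≈ 0.216 AU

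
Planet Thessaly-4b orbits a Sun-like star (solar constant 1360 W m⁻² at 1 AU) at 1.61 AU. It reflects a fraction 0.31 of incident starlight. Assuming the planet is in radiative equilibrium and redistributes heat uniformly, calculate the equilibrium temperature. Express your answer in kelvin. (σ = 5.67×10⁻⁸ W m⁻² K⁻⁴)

T_eq ≈ 200 K

Flux at 1.61 AU: S = 1360/1.61² = 525 W m⁻².
Energy balance: absorbed = emitted ⇒ πR²·S(1−A) = 4πR²·σT_eq⁴, so T_eq⁴ = S(1−A)/(4σ).
T_eq = [525 × 0.69 / (4 × 5.67×10⁻⁸)]^(1/4) = (1.60×10⁹)^(1/4) = 200 K.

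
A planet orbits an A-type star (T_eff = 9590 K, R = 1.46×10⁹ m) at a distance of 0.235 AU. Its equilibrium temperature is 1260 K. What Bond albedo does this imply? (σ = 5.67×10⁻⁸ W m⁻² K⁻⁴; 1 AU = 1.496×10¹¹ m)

A ≈ 0.31

d = 0.235 AU = 3.52×10¹⁰ m.
L = 4πR_⋆²σT_⋆⁴ = 4π(1.46×10⁹)² × 5.67×10⁻⁸ × (9590)⁴ = 1.28×10²⁸ W.
S = L/(4πd²) = 8.27×10⁵ W m⁻².
From T_eq⁴ = S(1−A)/(4σ): 1−A = 4σT_eq⁴/S.
1−A = 4 × 5.67×10⁻⁸ × (1260)⁴ / 8.27×10⁵ = 0.691.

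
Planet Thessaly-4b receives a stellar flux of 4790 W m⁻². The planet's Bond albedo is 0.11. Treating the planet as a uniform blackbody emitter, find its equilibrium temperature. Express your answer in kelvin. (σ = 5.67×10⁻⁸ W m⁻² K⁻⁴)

T_eq ≈ 370 K

Energy balance: absorbed = emitted ⇒ πR²·S(1−A) = 4πR²·σT_eq⁴, so T_eq⁴ = S(1−A)/(4σ).
T_eq = [4790 × 0.89 / (4 × 5.67×10⁻⁸)]^(1/4) = (1.88×10¹⁰)^(1/4) = 370 K.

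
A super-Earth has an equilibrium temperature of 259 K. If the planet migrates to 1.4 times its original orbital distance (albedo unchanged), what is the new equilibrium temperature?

T_eq ≈ 219 K

T_eq ∝ L^(1/4) · d^(−1/2).
T′ = 259 / 1.4^(1/2) = 219 K.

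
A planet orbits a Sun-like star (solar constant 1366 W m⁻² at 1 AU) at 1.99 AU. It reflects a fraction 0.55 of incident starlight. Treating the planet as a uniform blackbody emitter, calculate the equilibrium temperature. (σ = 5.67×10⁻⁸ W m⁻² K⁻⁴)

T_eq ≈ 162 K

Flux at 1.99 AU: S = 1366/1.99² = 345 W m⁻².
Energy balance: absorbed = emitted ⇒ πR²·S(1−A) = 4πR²·σT_eq⁴, so T_eq⁴ = S(1−A)/(4σ).
T_eq = [345 × 0.45 / (4 × 5.67×10⁻⁸)]^(1/4) = (6.84×10⁸)^(1/4) = 162 K.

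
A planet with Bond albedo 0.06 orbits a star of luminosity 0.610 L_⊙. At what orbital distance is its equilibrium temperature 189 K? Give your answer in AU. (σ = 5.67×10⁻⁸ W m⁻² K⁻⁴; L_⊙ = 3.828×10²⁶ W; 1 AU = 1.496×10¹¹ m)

d ≈ 1.64 AU

L = 0.610 × 3.828×10²⁶ = 2.34×10²⁶ W.
From T_eq⁴ = L(1−A)/(16πσd²): d = √[L(1−A)/(16πσT_eq⁴)].
d = √[2.34×10²⁶ × 0.94 / (16π × 5.67×10⁻⁸ × (189)⁴)] = 2.46×10¹¹ m = 1.64 AU.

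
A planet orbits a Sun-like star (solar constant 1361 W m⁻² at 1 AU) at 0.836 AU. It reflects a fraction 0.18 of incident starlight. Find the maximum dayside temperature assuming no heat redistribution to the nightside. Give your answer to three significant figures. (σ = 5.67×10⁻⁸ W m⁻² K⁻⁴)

Flux at 0.836 AU: S = 1361/0.836² = 1950 W m⁻².
With no redistribution each surface element balances locally: S(1−A) = σT⁴.
T = [1950 × 0.82 / 5.67×10⁻⁸]^(1/4) = (2.82×10¹⁰)^(1/4) = 410 K.

T_ss ≈ 410 K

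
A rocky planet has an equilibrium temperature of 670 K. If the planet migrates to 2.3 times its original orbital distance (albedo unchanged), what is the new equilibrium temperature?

T_eq ∝ L^(1/4) · d^(−1/2).
T′ = 670 / 2.3^(1/2) = 442 K.

T_eq ≈ 442 K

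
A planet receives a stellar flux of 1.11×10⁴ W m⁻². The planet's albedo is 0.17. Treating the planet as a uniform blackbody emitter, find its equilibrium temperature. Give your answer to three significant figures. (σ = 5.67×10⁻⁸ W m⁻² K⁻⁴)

T_eq ≈ 449 K

Energy balance: absorbed = emitted ⇒ πR²·S(1−A) = 4πR²·σT_eq⁴, so T_eq⁴ = S(1−A)/(4σ).
T_eq = [1.11×10⁴ × 0.83 / (4 × 5.67×10⁻⁸)]^(1/4) = (4.06×10¹⁰)^(1/4) = 449 K.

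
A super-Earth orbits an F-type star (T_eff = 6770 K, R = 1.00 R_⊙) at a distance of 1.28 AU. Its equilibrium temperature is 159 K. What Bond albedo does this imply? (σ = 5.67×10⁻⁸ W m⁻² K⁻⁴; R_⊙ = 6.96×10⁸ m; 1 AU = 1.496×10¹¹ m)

A ≈ 0.91

R_⋆ = 1.00 × 6.96×10⁸ = 6.96×10⁸ m.
d = 1.28 AU = 1.91×10¹¹ m.
L = 4πR_⋆²σT_⋆⁴ = 4π(6.96×10⁸)² × 5.67×10⁻⁸ × (6770)⁴ = 7.25×10²⁶ W.
S = L/(4πd²) = 1570 W m⁻².
From T_eq⁴ = S(1−A)/(4σ): 1−A = 4σT_eq⁴/S.
1−A = 4 × 5.67×10⁻⁸ × (159)⁴ / 1570 = 0.092.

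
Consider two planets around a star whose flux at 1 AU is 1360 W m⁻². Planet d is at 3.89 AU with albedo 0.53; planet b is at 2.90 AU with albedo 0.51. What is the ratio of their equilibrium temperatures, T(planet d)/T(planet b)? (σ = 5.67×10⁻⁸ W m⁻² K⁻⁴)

T₁/T₂ ≈ 0.854

T_eq = [S₀(1−A)/(4σd²)]^(1/4), so T ∝ (1−A)^(1/4) / √d.
T₁ = [1360×0.47/(4×5.67×10⁻⁸×3.89²)]^(1/4) = 116.82 K.
T₂ = [1360×0.49/(4×5.67×10⁻⁸×2.90²)]^(1/4) = 136.72 K.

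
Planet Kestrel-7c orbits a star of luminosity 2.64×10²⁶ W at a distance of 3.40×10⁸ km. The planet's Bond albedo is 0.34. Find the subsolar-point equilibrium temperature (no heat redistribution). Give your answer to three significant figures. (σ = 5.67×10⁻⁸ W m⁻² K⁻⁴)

d = 3.40×10⁸ km = 3.40×10¹¹ m.
Flux: S = L/(4πd²) = 2.64×10²⁶/(4π×(3.40×10¹¹)²) = 182 W m⁻².
At the subsolar point the surface absorbs S(1−A) and emits σT⁴ per unit area — no factor of 4, since only the local patch is in balance.
T = [182 × 0.66 / 5.67×10⁻⁸]^(1/4) = (2.12×10⁹)^(1/4) = 214 K.

T_ss ≈ 214 K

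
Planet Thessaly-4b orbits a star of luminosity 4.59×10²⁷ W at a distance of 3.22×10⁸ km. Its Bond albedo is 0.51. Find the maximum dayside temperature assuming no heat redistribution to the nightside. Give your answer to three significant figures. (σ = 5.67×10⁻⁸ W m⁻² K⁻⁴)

T_ss ≈ 418 K

d = 3.22×10⁸ km = 3.22×10¹¹ m.
Flux: S = L/(4πd²) = 4.59×10²⁷/(4π×(3.22×10¹¹)²) = 3520 W m⁻².
With no redistribution each surface element balances locally: S(1−A) = σT⁴.
T = [3520 × 0.49 / 5.67×10⁻⁸]^(1/4) = (3.04×10¹⁰)^(1/4) = 418 K.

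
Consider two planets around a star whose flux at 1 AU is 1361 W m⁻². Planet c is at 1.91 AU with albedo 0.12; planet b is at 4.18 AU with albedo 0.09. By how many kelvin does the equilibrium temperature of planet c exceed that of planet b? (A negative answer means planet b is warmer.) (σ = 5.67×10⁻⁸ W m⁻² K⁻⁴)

T_eq = [S₀(1−A)/(4σd²)]^(1/4), so T ∝ (1−A)^(1/4) / √d.
T₁ = [1361×0.88/(4×5.67×10⁻⁸×1.91²)]^(1/4) = 195.06 K.
T₂ = [1361×0.91/(4×5.67×10⁻⁸×4.18²)]^(1/4) = 132.96 K.

ΔT ≈ 62.1 K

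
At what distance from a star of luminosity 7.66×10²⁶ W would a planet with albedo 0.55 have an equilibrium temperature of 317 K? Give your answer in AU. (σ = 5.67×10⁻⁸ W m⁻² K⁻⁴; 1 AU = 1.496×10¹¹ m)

d ≈ 0.732 AU

From T_eq⁴ = L(1−A)/(16πσd²): d = √[L(1−A)/(16πσT_eq⁴)].
d = √[7.66×10²⁶ × 0.45 / (16π × 5.67×10⁻⁸ × (317)⁴)] = 1.09×10¹¹ m = 0.732 AU.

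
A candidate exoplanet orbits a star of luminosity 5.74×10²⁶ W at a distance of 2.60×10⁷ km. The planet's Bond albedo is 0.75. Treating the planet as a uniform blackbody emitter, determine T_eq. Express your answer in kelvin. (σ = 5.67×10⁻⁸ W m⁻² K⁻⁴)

T_eq ≈ 522 K

d = 2.60×10⁷ km = 2.60×10¹⁰ m.
Flux: S = L/(4πd²) = 5.74×10²⁶/(4π×(2.60×10¹⁰)²) = 6.76×10⁴ W m⁻².
Energy balance: absorbed = emitted ⇒ πR²·S(1−A) = 4πR²·σT_eq⁴, so T_eq⁴ = S(1−A)/(4σ).
T_eq = [6.76×10⁴ × 0.25 / (4 × 5.67×10⁻⁸)]^(1/4) = (7.45×10¹⁰)^(1/4) = 522 K.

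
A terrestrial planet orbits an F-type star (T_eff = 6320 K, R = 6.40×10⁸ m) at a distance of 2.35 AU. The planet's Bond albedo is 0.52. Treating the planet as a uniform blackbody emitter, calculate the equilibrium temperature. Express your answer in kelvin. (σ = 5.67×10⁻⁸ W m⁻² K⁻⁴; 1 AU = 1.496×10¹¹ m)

d = 2.35 AU = 3.52×10¹¹ m.
L = 4πR_⋆²σT_⋆⁴ = 4π(6.40×10⁸)² × 5.67×10⁻⁸ × (6320)⁴ = 4.66×10²⁶ W.
S = L/(4πd²) = 300 W m⁻².
Energy balance: absorbed = emitted ⇒ πR²·S(1−A) = 4πR²·σT_eq⁴, so T_eq⁴ = S(1−A)/(4σ).
T_eq = [300 × 0.48 / (4 × 5.67×10⁻⁸)]^(1/4) = (6.34×10⁸)^(1/4) = 159 K.

T_eq ≈ 159 K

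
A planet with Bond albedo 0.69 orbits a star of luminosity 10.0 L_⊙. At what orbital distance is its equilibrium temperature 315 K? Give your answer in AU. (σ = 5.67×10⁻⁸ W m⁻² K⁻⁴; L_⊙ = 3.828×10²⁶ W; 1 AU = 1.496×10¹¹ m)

L = 10.0 × 3.828×10²⁶ = 3.83×10²⁷ W.
From T_eq⁴ = L(1−A)/(16πσd²): d = √[L(1−A)/(16πσT_eq⁴)].
d = √[3.83×10²⁷ × 0.31 / (16π × 5.67×10⁻⁸ × (315)⁴)] = 2.06×10¹¹ m = 1.37 AU.

d ≈ 1.37 AU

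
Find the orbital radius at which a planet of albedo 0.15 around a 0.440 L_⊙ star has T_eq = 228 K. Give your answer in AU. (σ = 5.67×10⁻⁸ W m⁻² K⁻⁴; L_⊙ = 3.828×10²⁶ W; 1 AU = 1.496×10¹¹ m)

d ≈ 0.911 AU

L = 0.440 × 3.828×10²⁶ = 1.68×10²⁶ W.
From T_eq⁴ = L(1−A)/(16πσd²): d = √[L(1−A)/(16πσT_eq⁴)].
d = √[1.68×10²⁶ × 0.85 / (16π × 5.67×10⁻⁸ × (228)⁴)] = 1.36×10¹¹ m = 0.911 AU.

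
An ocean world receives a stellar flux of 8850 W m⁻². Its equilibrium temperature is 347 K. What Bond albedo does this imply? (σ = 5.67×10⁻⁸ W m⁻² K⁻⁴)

From T_eq⁴ = S(1−A)/(4σ): 1−A = 4σT_eq⁴/S.
1−A = 4 × 5.67×10⁻⁸ × (347)⁴ / 8850 = 0.372.

A ≈ 0.63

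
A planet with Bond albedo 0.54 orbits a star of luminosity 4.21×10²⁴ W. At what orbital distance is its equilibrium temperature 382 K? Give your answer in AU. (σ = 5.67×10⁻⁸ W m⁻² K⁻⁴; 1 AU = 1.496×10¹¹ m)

d ≈ 0.0378 AU

From T_eq⁴ = L(1−A)/(16πσd²): d = √[L(1−A)/(16πσT_eq⁴)].
d = √[4.21×10²⁴ × 0.46 / (16π × 5.67×10⁻⁸ × (382)⁴)] = 5.65×10⁹ m = 0.0378 AU.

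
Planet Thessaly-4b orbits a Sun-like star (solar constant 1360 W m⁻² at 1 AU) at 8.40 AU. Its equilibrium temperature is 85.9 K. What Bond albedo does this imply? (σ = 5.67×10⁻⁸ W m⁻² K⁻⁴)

A ≈ 0.36

Flux at 8.40 AU: S = 1360/8.40² = 19.3 W m⁻².
From T_eq⁴ = S(1−A)/(4σ): 1−A = 4σT_eq⁴/S.
1−A = 4 × 5.67×10⁻⁸ × (85.9)⁴ / 19.3 = 0.641.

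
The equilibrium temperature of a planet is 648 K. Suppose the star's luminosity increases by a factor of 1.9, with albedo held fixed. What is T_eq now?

T_eq ≈ 761 K

T_eq ∝ L^(1/4) · d^(−1/2).
T′ = 648 × 1.9^(1/4) = 761 K.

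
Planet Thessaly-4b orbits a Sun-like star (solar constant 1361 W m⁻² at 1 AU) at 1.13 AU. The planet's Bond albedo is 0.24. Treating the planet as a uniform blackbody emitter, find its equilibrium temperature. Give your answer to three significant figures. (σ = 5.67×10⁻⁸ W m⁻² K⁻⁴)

Flux at 1.13 AU: S = 1361/1.13² = 1070 W m⁻².
Energy balance: absorbed = emitted ⇒ πR²·S(1−A) = 4πR²·σT_eq⁴, so T_eq⁴ = S(1−A)/(4σ).
T_eq = [1070 × 0.76 / (4 × 5.67×10⁻⁸)]^(1/4) = (3.57×10⁹)^(1/4) = 244 K.

T_eq ≈ 244 K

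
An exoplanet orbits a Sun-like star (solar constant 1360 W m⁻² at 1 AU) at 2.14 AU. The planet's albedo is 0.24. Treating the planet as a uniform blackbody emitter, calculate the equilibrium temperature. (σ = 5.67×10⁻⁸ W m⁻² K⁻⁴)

Flux at 2.14 AU: S = 1360/2.14² = 297 W m⁻².
Energy balance: absorbed = emitted ⇒ πR²·S(1−A) = 4πR²·σT_eq⁴, so T_eq⁴ = S(1−A)/(4σ).
T_eq = [297 × 0.76 / (4 × 5.67×10⁻⁸)]^(1/4) = (9.95×10⁸)^(1/4) = 178 K.

T_eq ≈ 178 K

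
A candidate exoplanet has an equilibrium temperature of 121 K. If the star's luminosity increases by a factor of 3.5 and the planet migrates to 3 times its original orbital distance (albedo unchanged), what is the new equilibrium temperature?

T_eq ∝ L^(1/4) · d^(−1/2).
T′ = 121 × 3.5^(1/4) / 3^(1/2) = 95.6 K.

T_eq ≈ 95.6 K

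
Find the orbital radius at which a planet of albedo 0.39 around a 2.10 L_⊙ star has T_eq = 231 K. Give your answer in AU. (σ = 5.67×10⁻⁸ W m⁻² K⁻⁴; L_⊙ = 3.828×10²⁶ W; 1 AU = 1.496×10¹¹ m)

d ≈ 1.64 AU

L = 2.10 × 3.828×10²⁶ = 8.04×10²⁶ W.
From T_eq⁴ = L(1−A)/(16πσd²): d = √[L(1−A)/(16πσT_eq⁴)].
d = √[8.04×10²⁶ × 0.61 / (16π × 5.67×10⁻⁸ × (231)⁴)] = 2.46×10¹¹ m = 1.64 AU.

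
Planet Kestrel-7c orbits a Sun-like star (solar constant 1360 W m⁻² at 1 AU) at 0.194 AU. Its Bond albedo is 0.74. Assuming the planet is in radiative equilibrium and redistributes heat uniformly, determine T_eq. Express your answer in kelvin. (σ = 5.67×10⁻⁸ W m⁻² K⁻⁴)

Flux at 0.194 AU: S = 1360/0.194² = 3.61×10⁴ W m⁻².
Energy balance: absorbed = emitted ⇒ πR²·S(1−A) = 4πR²·σT_eq⁴, so T_eq⁴ = S(1−A)/(4σ).
T_eq = [3.61×10⁴ × 0.26 / (4 × 5.67×10⁻⁸)]^(1/4) = (4.14×10¹⁰)^(1/4) = 451 K.

T_eq ≈ 451 K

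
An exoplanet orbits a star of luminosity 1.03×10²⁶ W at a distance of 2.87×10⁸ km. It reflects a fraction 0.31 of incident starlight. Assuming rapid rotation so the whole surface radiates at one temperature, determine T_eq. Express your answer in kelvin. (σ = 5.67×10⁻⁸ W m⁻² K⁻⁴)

T_eq ≈ 132 K

d = 2.87×10⁸ km = 2.87×10¹¹ m.
Flux: S = L/(4πd²) = 1.03×10²⁶/(4π×(2.87×10¹¹)²) = 99.5 W m⁻².
Energy balance: absorbed = emitted ⇒ πR²·S(1−A) = 4πR²·σT_eq⁴, so T_eq⁴ = S(1−A)/(4σ).
T_eq = [99.5 × 0.69 / (4 × 5.67×10⁻⁸)]^(1/4) = (3.03×10⁸)^(1/4) = 132 K.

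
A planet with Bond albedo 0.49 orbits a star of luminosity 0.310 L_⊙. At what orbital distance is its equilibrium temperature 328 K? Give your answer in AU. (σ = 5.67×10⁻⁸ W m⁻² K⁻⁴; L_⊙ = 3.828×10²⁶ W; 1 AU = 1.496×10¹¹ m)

L = 0.310 × 3.828×10²⁶ = 1.19×10²⁶ W.
From T_eq⁴ = L(1−A)/(16πσd²): d = √[L(1−A)/(16πσT_eq⁴)].
d = √[1.19×10²⁶ × 0.51 / (16π × 5.67×10⁻⁸ × (328)⁴)] = 4.28×10¹⁰ m = 0.286 AU.

d ≈ 0.286 AU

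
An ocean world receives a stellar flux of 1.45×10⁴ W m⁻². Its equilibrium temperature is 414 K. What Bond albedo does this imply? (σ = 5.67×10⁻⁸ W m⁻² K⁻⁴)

From T_eq⁴ = S(1−A)/(4σ): 1−A = 4σT_eq⁴/S.
1−A = 4 × 5.67×10⁻⁸ × (414)⁴ / 1.45×10⁴ = 0.459.

A ≈ 0.54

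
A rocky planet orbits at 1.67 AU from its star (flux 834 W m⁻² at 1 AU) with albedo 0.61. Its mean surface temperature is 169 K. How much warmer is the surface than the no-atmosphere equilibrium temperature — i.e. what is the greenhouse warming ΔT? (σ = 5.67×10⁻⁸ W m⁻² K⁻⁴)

S = 834/1.67² = 299.0 W m⁻².
T_eq = [S(1−A)/(4σ)]^(1/4) = [299.0×0.39/(4×5.67×10⁻⁸)]^(1/4) = 150.6 K.
ΔT = T_surf − T_eq = 169 − 150.6.

ΔT ≈ 18.4 K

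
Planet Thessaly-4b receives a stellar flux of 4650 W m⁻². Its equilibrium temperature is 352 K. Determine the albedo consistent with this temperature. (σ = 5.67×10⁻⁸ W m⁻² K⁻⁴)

From T_eq⁴ = S(1−A)/(4σ): 1−A = 4σT_eq⁴/S.
1−A = 4 × 5.67×10⁻⁸ × (352)⁴ / 4650 = 0.749.

A ≈ 0.25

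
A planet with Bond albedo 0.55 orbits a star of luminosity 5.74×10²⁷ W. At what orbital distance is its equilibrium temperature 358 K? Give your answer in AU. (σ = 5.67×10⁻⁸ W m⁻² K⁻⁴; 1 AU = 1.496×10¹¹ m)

From T_eq⁴ = L(1−A)/(16πσd²): d = √[L(1−A)/(16πσT_eq⁴)].
d = √[5.74×10²⁷ × 0.45 / (16π × 5.67×10⁻⁸ × (358)⁴)] = 2.35×10¹¹ m = 1.57 AU.

d ≈ 1.57 AU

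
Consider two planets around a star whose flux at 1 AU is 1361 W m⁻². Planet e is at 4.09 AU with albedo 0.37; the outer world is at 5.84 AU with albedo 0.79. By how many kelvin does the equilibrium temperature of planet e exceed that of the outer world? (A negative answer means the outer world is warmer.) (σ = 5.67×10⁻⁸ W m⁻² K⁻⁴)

ΔT ≈ 44.6 K

T_eq = [S₀(1−A)/(4σd²)]^(1/4), so T ∝ (1−A)^(1/4) / √d.
T₁ = [1361×0.63/(4×5.67×10⁻⁸×4.09²)]^(1/4) = 122.61 K.
T₂ = [1361×0.21/(4×5.67×10⁻⁸×5.84²)]^(1/4) = 77.97 K.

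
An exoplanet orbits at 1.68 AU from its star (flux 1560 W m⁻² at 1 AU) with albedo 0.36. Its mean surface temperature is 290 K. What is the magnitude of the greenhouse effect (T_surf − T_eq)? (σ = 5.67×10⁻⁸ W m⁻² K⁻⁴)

S = 1560/1.68² = 552.7 W m⁻².
T_eq = [S(1−A)/(4σ)]^(1/4) = [552.7×0.64/(4×5.67×10⁻⁸)]^(1/4) = 198.7 K.
ΔT = T_surf − T_eq = 290 − 198.7.

ΔT ≈ 91.3 K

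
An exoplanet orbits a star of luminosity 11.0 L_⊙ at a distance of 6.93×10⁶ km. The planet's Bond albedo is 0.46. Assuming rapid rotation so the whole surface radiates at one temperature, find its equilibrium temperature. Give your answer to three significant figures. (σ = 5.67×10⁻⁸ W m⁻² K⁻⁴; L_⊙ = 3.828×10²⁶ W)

d = 6.93×10⁶ km = 6.93×10⁹ m.
L = 11.0 × 3.828×10²⁶ = 4.21×10²⁷ W.
Flux: S = L/(4πd²) = 4.21×10²⁷/(4π×(6.93×10⁹)²) = 6.98×10⁶ W m⁻².
Energy balance: absorbed = emitted ⇒ πR²·S(1−A) = 4πR²·σT_eq⁴, so T_eq⁴ = S(1−A)/(4σ).
T_eq = [6.98×10⁶ × 0.54 / (4 × 5.67×10⁻⁸)]^(1/4) = (1.66×10¹³)^(1/4) = 2020 K.

T_eq ≈ 2020 K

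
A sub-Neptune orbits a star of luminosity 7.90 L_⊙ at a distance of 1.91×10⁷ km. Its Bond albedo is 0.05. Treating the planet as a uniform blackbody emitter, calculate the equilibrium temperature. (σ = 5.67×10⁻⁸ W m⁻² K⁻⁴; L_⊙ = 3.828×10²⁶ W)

d = 1.91×10⁷ km = 1.91×10¹⁰ m.
L = 7.90 × 3.828×10²⁶ = 3.02×10²⁷ W.
Flux: S = L/(4πd²) = 3.02×10²⁷/(4π×(1.91×10¹⁰)²) = 6.60×10⁵ W m⁻².
Energy balance: absorbed = emitted ⇒ πR²·S(1−A) = 4πR²·σT_eq⁴, so T_eq⁴ = S(1−A)/(4σ).
T_eq = [6.60×10⁵ × 0.95 / (4 × 5.67×10⁻⁸)]^(1/4) = (2.76×10¹²)^(1/4) = 1290 K.

T_eq ≈ 1290 K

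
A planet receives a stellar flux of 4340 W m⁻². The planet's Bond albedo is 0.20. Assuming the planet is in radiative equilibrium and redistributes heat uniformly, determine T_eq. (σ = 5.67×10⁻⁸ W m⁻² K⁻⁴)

T_eq ≈ 352 K

Energy balance: absorbed = emitted ⇒ πR²·S(1−A) = 4πR²·σT_eq⁴, so T_eq⁴ = S(1−A)/(4σ).
T_eq = [4340 × 0.80 / (4 × 5.67×10⁻⁸)]^(1/4) = (1.53×10¹⁰)^(1/4) = 352 K.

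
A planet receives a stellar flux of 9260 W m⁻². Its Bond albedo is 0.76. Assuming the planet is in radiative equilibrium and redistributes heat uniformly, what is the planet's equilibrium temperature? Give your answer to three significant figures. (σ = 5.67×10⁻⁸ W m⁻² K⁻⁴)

T_eq ≈ 315 K

Energy balance: absorbed = emitted ⇒ πR²·S(1−A) = 4πR²·σT_eq⁴, so T_eq⁴ = S(1−A)/(4σ).
T_eq = [9260 × 0.24 / (4 × 5.67×10⁻⁸)]^(1/4) = (9.80×10⁹)^(1/4) = 315 K.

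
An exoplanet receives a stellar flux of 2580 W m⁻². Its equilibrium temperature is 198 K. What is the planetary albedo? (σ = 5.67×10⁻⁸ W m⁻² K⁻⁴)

A ≈ 0.86

From T_eq⁴ = S(1−A)/(4σ): 1−A = 4σT_eq⁴/S.
1−A = 4 × 5.67×10⁻⁸ × (198)⁴ / 2580 = 0.135.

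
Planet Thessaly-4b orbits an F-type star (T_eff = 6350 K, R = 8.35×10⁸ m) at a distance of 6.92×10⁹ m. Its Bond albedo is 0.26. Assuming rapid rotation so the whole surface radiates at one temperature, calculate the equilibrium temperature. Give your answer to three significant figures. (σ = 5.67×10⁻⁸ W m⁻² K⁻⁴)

T_eq ≈ 1450 K

L = 4πR_⋆²σT_⋆⁴ = 4π(8.35×10⁸)² × 5.67×10⁻⁸ × (6350)⁴ = 8.08×10²⁶ W.
S = L/(4πd²) = 1.34×10⁶ W m⁻².
Energy balance: absorbed = emitted ⇒ πR²·S(1−A) = 4πR²·σT_eq⁴, so T_eq⁴ = S(1−A)/(4σ).
T_eq = [1.34×10⁶ × 0.74 / (4 × 5.67×10⁻⁸)]^(1/4) = (4.38×10¹²)^(1/4) = 1450 K.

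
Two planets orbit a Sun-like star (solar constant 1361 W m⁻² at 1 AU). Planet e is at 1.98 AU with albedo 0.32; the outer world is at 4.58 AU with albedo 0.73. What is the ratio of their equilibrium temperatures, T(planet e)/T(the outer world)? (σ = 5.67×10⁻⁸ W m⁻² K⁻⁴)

T_eq = [S₀(1−A)/(4σd²)]^(1/4), so T ∝ (1−A)^(1/4) / √d.
T₁ = [1361×0.68/(4×5.67×10⁻⁸×1.98²)]^(1/4) = 179.62 K.
T₂ = [1361×0.27/(4×5.67×10⁻⁸×4.58²)]^(1/4) = 93.75 K.

T₁/T₂ ≈ 1.916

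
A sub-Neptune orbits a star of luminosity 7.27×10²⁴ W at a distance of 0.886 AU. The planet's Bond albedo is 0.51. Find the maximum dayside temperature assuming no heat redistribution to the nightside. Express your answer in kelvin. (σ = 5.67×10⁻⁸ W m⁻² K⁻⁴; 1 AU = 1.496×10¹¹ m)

d = 0.886 AU = 1.33×10¹¹ m.
Flux: S = L/(4πd²) = 7.27×10²⁴/(4π×(1.33×10¹¹)²) = 32.9 W m⁻².
With no redistribution each surface element balances locally: S(1−A) = σT⁴.
T = [32.9 × 0.49 / 5.67×10⁻⁸]^(1/4) = (2.85×10⁸)^(1/4) = 130 K.

T_ss ≈ 130 K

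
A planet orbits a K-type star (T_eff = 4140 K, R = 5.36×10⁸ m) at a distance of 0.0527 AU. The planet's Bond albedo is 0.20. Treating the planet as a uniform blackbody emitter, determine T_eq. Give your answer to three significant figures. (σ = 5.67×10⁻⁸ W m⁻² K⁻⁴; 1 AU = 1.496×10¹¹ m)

T_eq ≈ 722 K

d = 0.0527 AU = 7.88×10⁹ m.
L = 4πR_⋆²σT_⋆⁴ = 4π(5.36×10⁸)² × 5.67×10⁻⁸ × (4140)⁴ = 6.01×10²⁵ W.
S = L/(4πd²) = 7.70×10⁴ W m⁻².
Energy balance: absorbed = emitted ⇒ πR²·S(1−A) = 4πR²·σT_eq⁴, so T_eq⁴ = S(1−A)/(4σ).
T_eq = [7.70×10⁴ × 0.80 / (4 × 5.67×10⁻⁸)]^(1/4) = (2.72×10¹¹)^(1/4) = 722 K.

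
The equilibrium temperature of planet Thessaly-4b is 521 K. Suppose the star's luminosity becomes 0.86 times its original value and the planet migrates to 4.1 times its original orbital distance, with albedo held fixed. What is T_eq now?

T_eq ≈ 248 K

T_eq ∝ L^(1/4) · d^(−1/2).
T′ = 521 × 0.86^(1/4) / 4.1^(1/2) = 248 K.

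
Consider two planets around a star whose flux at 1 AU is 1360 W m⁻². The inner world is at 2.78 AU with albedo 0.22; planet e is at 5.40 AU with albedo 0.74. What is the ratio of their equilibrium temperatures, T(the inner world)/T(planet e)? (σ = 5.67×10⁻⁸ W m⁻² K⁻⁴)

T_eq = [S₀(1−A)/(4σd²)]^(1/4), so T ∝ (1−A)^(1/4) / √d.
T₁ = [1360×0.78/(4×5.67×10⁻⁸×2.78²)]^(1/4) = 156.85 K.
T₂ = [1360×0.26/(4×5.67×10⁻⁸×5.40²)]^(1/4) = 85.51 K.

T₁/T₂ ≈ 1.834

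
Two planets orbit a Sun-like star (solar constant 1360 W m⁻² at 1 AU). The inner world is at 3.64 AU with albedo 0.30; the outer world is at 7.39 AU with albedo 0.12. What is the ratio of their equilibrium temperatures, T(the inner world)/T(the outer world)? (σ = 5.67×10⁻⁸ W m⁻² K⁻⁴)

T₁/T₂ ≈ 1.346

T_eq = [S₀(1−A)/(4σd²)]^(1/4), so T ∝ (1−A)^(1/4) / √d.
T₁ = [1360×0.70/(4×5.67×10⁻⁸×3.64²)]^(1/4) = 133.41 K.
T₂ = [1360×0.88/(4×5.67×10⁻⁸×7.39²)]^(1/4) = 99.15 K.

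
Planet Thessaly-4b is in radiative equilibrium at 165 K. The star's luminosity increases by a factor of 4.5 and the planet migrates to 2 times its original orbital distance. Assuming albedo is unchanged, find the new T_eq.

T_eq ∝ L^(1/4) · d^(−1/2).
T′ = 165 × 4.5^(1/4) / 2^(1/2) = 170 K.

T_eq ≈ 170 K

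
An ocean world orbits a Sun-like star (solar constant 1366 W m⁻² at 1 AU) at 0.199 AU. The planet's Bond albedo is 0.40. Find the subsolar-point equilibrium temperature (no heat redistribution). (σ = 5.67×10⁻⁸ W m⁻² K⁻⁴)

Flux at 0.199 AU: S = 1366/0.199² = 3.45×10⁴ W m⁻².
At the subsolar point the surface absorbs S(1−A) and emits σT⁴ per unit area — no factor of 4, since only the local patch is in balance.
T = [3.45×10⁴ × 0.60 / 5.67×10⁻⁸]^(1/4) = (3.65×10¹¹)^(1/4) = 777 K.

T_ss ≈ 777 K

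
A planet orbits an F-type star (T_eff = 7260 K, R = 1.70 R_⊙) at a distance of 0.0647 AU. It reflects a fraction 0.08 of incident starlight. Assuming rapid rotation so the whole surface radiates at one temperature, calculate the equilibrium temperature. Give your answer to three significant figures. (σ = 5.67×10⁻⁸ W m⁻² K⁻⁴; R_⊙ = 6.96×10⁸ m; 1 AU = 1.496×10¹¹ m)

R_⋆ = 1.70 × 6.96×10⁸ = 1.18×10⁹ m.
d = 0.0647 AU = 9.68×10⁹ m.
L = 4πR_⋆²σT_⋆⁴ = 4π(1.18×10⁹)² × 5.67×10⁻⁸ × (7260)⁴ = 2.77×10²⁷ W.
S = L/(4πd²) = 2.35×10⁶ W m⁻².
Energy balance: absorbed = emitted ⇒ πR²·S(1−A) = 4πR²·σT_eq⁴, so T_eq⁴ = S(1−A)/(4σ).
T_eq = [2.35×10⁶ × 0.92 / (4 × 5.67×10⁻⁸)]^(1/4) = (9.55×10¹²)^(1/4) = 1760 K.

T_eq ≈ 1760 K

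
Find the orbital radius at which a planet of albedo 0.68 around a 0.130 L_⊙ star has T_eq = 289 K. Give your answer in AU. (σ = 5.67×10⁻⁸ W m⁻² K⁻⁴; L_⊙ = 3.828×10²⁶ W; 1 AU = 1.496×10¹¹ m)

d ≈ 0.189 AU

L = 0.130 × 3.828×10²⁶ = 4.98×10²⁵ W.
From T_eq⁴ = L(1−A)/(16πσd²): d = √[L(1−A)/(16πσT_eq⁴)].
d = √[4.98×10²⁵ × 0.32 / (16π × 5.67×10⁻⁸ × (289)⁴)] = 2.83×10¹⁰ m = 0.189 AU.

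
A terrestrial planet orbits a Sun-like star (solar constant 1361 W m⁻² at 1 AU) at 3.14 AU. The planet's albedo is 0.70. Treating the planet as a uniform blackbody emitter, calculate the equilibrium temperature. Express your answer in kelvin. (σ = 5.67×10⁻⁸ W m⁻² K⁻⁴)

Flux at 3.14 AU: S = 1361/3.14² = 138 W m⁻².
Energy balance: absorbed = emitted ⇒ πR²·S(1−A) = 4πR²·σT_eq⁴, so T_eq⁴ = S(1−A)/(4σ).
T_eq = [138 × 0.30 / (4 × 5.67×10⁻⁸)]^(1/4) = (1.83×10⁸)^(1/4) = 116 K.

T_eq ≈ 116 K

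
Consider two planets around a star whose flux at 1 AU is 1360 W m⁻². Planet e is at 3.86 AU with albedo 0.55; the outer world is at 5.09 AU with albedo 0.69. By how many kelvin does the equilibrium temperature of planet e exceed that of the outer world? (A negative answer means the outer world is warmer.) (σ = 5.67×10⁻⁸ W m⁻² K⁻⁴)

T_eq = [S₀(1−A)/(4σd²)]^(1/4), so T ∝ (1−A)^(1/4) / √d.
T₁ = [1360×0.45/(4×5.67×10⁻⁸×3.86²)]^(1/4) = 116.01 K.
T₂ = [1360×0.31/(4×5.67×10⁻⁸×5.09²)]^(1/4) = 92.04 K.

ΔT ≈ 24.0 K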